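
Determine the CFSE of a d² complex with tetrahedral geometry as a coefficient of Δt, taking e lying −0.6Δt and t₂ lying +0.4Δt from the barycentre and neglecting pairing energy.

-1.2 Δt

Tetrahedral fields are weak (Δₜ ≈ 4/9 Δₒ), so electrons fill high-spin.
Configuration: e² t₂⁰.
CFSE = 2(-0.6Δt) + 0(0.4Δt) = -1.2Δt + 0.0Δt = -1.2Δt.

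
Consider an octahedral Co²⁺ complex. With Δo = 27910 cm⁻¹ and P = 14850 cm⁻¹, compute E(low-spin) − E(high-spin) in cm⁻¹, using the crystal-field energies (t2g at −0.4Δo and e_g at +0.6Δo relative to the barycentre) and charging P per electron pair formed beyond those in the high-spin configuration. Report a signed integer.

Co is in group 9, so Co²⁺ is d⁷ (9 − 2 = 7).
High-spin: t2g^5 e_g^2, CFSE = -0.8Δo = -22328 cm⁻¹.
For low-spin the configuration is t2g^6 e_g^1: orbital energy -1.8 × 27910 = -50238 cm⁻¹, and 1 additional pair relative to high-spin adds 14850 cm⁻¹, giving -35388 cm⁻¹.
E(LS) − E(HS) = -35388 − (-22328) = -13060 cm⁻¹.

-13060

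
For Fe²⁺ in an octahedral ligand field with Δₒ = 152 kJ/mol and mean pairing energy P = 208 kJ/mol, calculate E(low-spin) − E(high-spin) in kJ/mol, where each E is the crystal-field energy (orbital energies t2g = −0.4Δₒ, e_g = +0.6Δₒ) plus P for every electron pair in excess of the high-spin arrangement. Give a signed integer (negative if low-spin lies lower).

Fe sits in group 8; removing 2 electrons leaves Fe²⁺ with 8 − 2 = 6 d electrons.
High-spin: t2g^4 e_g^2, CFSE = -0.4Δₒ = -61 kJ/mol.
For low-spin the configuration is t2g^6 e_g^0: orbital energy -2.4 × 152 = -365 kJ/mol, and 2 additional pairs relative to high-spin add 416 kJ/mol, giving 51 kJ/mol.
E(LS) − E(HS) = 51 − (-61) = 112 kJ/mol.

112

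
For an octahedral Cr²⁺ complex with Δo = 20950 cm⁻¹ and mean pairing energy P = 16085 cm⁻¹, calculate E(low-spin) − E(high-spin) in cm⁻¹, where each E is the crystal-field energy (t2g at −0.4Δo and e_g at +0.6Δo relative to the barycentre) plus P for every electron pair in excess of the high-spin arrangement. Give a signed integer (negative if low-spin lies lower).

-4865

Cr sits in group 6; removing 2 electrons leaves Cr²⁺ with 6 − 2 = 4 d electrons.
In the high-spin limit (t2g^3 e_g^1) the orbital term is -0.6Δo = -12570 cm⁻¹, with no excess pairing.
Low-spin t2g^4 e_g^0 gives -1.6Δo = -33520 cm⁻¹, but forming 1 extra pair costs 1P = 16085 cm⁻¹, so E(LS) = -33520 + 16085 = -17435 cm⁻¹.
The difference is -17435 − (-12570) = -4865 cm⁻¹, so low-spin lies lower.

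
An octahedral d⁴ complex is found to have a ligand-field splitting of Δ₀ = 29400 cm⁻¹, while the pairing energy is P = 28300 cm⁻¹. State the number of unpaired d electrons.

2

Δ₀ > P, so pairing is preferred: the ground state is low-spin.
Filling d⁴ accordingly: t₂g⁴ eg⁰.
Unpaired electrons: 2.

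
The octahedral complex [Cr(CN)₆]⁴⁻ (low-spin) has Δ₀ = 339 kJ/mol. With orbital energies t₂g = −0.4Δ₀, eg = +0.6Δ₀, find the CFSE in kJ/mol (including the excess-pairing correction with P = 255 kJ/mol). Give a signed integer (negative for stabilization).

-287

Each CN⁻ contributes -1; 6 × (-1) = -6. With overall charge -4, Cr is in the +2 oxidation state.
Cr is in group 6, so Cr²⁺ is d⁴ (6 − 2 = 4).
The d⁴ electrons fill as t₂g⁴ eg⁰.
CFSE(orbital) = 4×(-0.4Δ₀) + 0×(0.6Δ₀) = -1.6Δ₀; with Δ₀ = 339 kJ/mol that is -542 kJ/mol.
Pairing penalty: 1 pair vs 0 in the high-spin reference → 1 extra × P = 255 kJ/mol.
Net CFSE = -542 + 255 = -287 kJ/mol.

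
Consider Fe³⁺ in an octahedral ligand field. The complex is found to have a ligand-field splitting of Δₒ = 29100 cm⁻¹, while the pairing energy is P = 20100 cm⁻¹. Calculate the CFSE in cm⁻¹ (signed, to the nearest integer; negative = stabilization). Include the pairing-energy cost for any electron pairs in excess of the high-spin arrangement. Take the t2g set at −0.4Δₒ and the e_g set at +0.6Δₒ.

Group 8 minus oxidation state +3 gives a d⁵ configuration for Fe³⁺.
Here Δₒ > P (29100 > 20100), so the low-spin state is favoured.
Filling d⁵ accordingly: t2g^5 e_g^0.
Orbital CFSE = -2.0Δₒ = -2.0 × 29100 = -58200 cm⁻¹.
Excess pairs vs high-spin: 2 − 0 = 2; pairing cost = +40200 cm⁻¹.
Net CFSE = -58200 + 40200 = -18000 cm⁻¹.

-18000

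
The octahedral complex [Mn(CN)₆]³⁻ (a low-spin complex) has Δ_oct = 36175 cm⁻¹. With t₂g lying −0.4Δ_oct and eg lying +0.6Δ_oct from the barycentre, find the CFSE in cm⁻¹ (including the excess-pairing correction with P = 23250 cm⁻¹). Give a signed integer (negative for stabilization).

Each CN⁻ contributes -1; 6 × (-1) = -6. With overall charge -3, Mn is in the +3 oxidation state.
Mn is in group 7, so Mn³⁺ is d⁴ (7 − 3 = 4).
Configuration: t₂g⁴ eg⁰.
Orbital CFSE = 4(-0.4) + 0(0.6) = -1.6Δ_oct = -1.6 × 36175 = -57880 cm⁻¹.
Pairing penalty: 1 pair vs 0 in the high-spin reference → 1 extra × P = 23250 cm⁻¹.
Combining: -57880 + 23250 = -34630 cm⁻¹.

-34630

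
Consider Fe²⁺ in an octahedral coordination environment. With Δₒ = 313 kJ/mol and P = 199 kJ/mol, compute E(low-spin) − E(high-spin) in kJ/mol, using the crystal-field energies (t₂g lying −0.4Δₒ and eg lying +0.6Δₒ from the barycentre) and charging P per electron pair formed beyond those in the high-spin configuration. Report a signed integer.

-228

Group 8 minus oxidation state +2 gives a d⁶ configuration for Fe²⁺.
In the high-spin limit (t₂g⁴ eg²) the orbital term is -0.4Δₒ = -125 kJ/mol, with no excess pairing.
Low-spin t₂g⁶ eg⁰ gives -2.4Δₒ = -751 kJ/mol, but forming 2 extra pairs costs 2P = 398 kJ/mol, so E(LS) = -751 + 398 = -353 kJ/mol.
Thus E(LS) − E(HS) = -228 kJ/mol.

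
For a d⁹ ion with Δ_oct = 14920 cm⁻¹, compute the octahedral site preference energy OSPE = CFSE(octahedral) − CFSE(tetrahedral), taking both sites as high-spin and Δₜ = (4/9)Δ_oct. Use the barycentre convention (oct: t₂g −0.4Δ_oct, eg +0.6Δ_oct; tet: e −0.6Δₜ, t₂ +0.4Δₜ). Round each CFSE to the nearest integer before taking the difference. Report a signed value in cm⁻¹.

-6300

In an octahedral site d⁹ (HS) is t₂g⁶ eg³, giving CFSE(oct) = -0.6Δ_oct = -8952 cm⁻¹.
Tetrahedral e⁴ t₂⁵ gives -0.4Δₜ = -0.4 × (4/9) × 14920 = -2652 cm⁻¹.
Subtracting, OSPE = -8952 − (-2652) = -6300 cm⁻¹.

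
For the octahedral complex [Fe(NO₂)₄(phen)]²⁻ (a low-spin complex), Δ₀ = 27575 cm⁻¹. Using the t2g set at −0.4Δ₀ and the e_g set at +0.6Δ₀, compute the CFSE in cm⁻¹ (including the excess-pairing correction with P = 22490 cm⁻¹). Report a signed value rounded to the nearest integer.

-21200

Ligand charges: 4×(-1) from NO₂⁻ and 1×(+0) from phen sum to -4; with overall charge -2, Fe is +2.
Fe sits in group 8; removing 2 electrons leaves Fe²⁺ with 8 − 2 = 6 d electrons.
The d⁶ electrons fill as t2g^6 e_g^0.
CFSE(orbital) = 6×(-0.4Δ₀) + 0×(0.6Δ₀) = -2.4Δ₀; with Δ₀ = 27575 cm⁻¹ that is -66180 cm⁻¹.
Relative to high-spin t2g^4 e_g^2 (1 paired), the low-spin configuration has 2 additional pairs, contributing +2 × 22490 = +44980 cm⁻¹.
Overall CFSE = -66180 + 44980 = -21200 cm⁻¹.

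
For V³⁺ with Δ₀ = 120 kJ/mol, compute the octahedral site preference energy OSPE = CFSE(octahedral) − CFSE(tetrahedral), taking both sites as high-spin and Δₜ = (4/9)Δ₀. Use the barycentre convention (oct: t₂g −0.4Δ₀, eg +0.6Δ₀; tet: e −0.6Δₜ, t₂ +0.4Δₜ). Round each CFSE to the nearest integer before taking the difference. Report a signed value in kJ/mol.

-32

V is in group 5, so V³⁺ is d² (5 − 3 = 2).
In an octahedral site d² (HS) is t₂g² eg⁰, giving CFSE(oct) = -0.8Δ₀ = -96 kJ/mol.
Tetrahedral: e² t₂⁰, CFSE = 2(−0.6) + 0(+0.4) = -1.2Δₜ = -1.2 × (4/9) × 120 = -64 kJ/mol.
Subtracting, OSPE = -96 − (-64) = -32 kJ/mol.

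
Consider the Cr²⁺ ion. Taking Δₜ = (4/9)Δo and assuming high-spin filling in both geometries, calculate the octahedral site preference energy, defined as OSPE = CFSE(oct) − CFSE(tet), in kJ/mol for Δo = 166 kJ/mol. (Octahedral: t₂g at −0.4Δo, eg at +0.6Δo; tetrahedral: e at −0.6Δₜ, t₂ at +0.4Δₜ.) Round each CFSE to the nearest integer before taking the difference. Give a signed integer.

Cr is in group 6, so Cr²⁺ is d⁴ (6 − 2 = 4).
Octahedral (high-spin): t2g^3 e_g^1, CFSE = 3(−0.4) + 1(+0.6) = -0.6Δo = -0.6 × 166 = -100 kJ/mol.
Tetrahedral: e^2 t2^2, CFSE = 2(−0.6) + 2(+0.4) = -0.4Δₜ = -0.4 × (4/9) × 166 = -30 kJ/mol.
OSPE = CFSE(oct) − CFSE(tet) = -100 − (-30) = -70 kJ/mol.

-70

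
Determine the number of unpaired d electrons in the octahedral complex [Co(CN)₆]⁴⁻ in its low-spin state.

1

Each CN⁻ contributes -1; 6 × (-1) = -6. With overall charge -4, Co is in the +2 oxidation state.
Group 9 minus oxidation state +2 gives a d⁷ configuration for Co²⁺.
Configuration: t2g^6 e_g^1, giving 1 unpaired electron.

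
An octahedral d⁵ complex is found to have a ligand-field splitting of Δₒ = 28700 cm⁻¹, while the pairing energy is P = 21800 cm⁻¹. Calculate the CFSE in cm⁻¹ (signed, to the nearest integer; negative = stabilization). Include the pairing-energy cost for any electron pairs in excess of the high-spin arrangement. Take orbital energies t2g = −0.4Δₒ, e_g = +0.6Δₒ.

-13800

Δₒ > P, so pairing is preferred: the ground state is low-spin.
That gives t2g^5 e_g^0.
Orbital CFSE = -2.0Δₒ = -2.0 × 28700 = -57400 cm⁻¹.
Excess pairs vs high-spin: 2 − 0 = 2; pairing cost = +43600 cm⁻¹.
Net CFSE = -57400 + 43600 = -13800 cm⁻¹.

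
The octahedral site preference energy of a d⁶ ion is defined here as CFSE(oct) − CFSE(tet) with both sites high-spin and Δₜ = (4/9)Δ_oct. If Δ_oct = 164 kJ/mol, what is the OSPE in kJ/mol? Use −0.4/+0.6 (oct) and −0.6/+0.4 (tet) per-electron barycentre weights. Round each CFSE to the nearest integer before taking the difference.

-22

In an octahedral site d⁶ (HS) is t₂g⁴ eg², giving CFSE(oct) = -0.4Δ_oct = -66 kJ/mol.
In a tetrahedral site the filling is e³ t₂³: CFSE(tet) = -0.6Δₜ = -0.6 × (4/9)(164) = -44 kJ/mol.
OSPE = CFSE(oct) − CFSE(tet) = -66 − (-44) = -22 kJ/mol.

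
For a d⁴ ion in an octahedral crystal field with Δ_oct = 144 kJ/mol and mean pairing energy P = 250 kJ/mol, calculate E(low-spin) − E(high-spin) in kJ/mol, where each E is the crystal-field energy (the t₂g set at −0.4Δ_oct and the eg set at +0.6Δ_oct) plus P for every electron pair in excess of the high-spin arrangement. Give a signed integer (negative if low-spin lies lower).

In the high-spin limit (t₂g³ eg¹) the orbital term is -0.6Δ_oct = -86 kJ/mol, with no excess pairing.
For low-spin the configuration is t₂g⁴ eg⁰: orbital energy -1.6 × 144 = -230 kJ/mol, and 1 additional pair relative to high-spin adds 250 kJ/mol, giving 20 kJ/mol.
Thus E(LS) − E(HS) = 106 kJ/mol.

106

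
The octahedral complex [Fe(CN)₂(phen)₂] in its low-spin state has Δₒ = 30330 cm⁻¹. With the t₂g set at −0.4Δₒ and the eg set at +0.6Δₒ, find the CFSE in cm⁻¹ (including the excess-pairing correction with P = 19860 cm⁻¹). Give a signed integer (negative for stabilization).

-33072

Ligand charges: 2×(-1) from CN⁻ and 2×(+0) from phen sum to -2; with overall charge +0, Fe is +2.
Fe sits in group 8; removing 2 electrons leaves Fe²⁺ with 8 − 2 = 6 d electrons.
Electron filling gives t₂g⁶ eg⁰.
The orbital stabilization is -2.4Δₒ = -2.4 × 30330 = -72792 cm⁻¹.
Pairing penalty: 3 pairs vs 1 in the high-spin reference → 2 extra × P = 39720 cm⁻¹.
Combining: -72792 + 39720 = -33072 cm⁻¹.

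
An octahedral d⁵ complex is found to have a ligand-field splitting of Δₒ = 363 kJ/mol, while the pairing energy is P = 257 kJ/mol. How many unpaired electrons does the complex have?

Since Δₒ = 363 kJ/mol > P = 257 kJ/mol, the complex adopts the low-spin configuration.
Configuration: t2g^5 e_g^0.
Unpaired electrons: 1.

1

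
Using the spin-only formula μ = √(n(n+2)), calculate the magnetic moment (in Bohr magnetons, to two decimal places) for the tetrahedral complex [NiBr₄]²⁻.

2.83 Bohr magnetons

Each Br⁻ contributes -1; 4 × (-1) = -4. With overall charge -2, Ni is in the +2 oxidation state.
Ni sits in group 10; removing 2 electrons leaves Ni²⁺ with 10 − 2 = 8 d electrons.
Tetrahedral splitting is small, so the complex is high-spin.
Configuration: e⁴ t₂⁴ → 2 unpaired electrons.
μ(spin-only) = √[2(2+2)] = √8 ≈ 2.83 Bohr magnetons.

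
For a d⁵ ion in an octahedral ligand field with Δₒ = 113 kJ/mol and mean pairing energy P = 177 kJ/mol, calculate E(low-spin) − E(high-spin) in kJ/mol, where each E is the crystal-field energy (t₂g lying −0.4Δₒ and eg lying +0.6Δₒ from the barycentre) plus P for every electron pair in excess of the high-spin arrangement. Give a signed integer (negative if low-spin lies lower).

128

In the high-spin limit (t₂g³ eg²) the orbital term is 0.0Δₒ = 0 kJ/mol, with no excess pairing.
For low-spin the configuration is t₂g⁵ eg⁰: orbital energy -2.0 × 113 = -226 kJ/mol, and 2 additional pairs relative to high-spin add 354 kJ/mol, giving 128 kJ/mol.
The difference is 128 − (0) = 128 kJ/mol, so high-spin lies lower.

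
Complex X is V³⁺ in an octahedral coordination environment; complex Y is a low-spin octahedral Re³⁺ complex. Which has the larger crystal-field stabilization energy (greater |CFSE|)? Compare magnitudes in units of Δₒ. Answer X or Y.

Y

X: V is in group 5, so V³⁺ is d² (5 − 3 = 2); For octahedral d² the high- and low-spin configurations coincide; t₂g² eg⁰, CFSE = -0.8Δₒ.
Y: Re³⁺: group 7, so d-count = 7 − 3 = 4; t2g^4 e_g^0, CFSE = -1.6Δₒ.
So Y has the larger |CFSE|.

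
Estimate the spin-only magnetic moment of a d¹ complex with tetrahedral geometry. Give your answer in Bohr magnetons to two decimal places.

With tetrahedral geometry the complex is necessarily high-spin.
Configuration: e¹ t₂⁰ → 1 unpaired electron.
μ(spin-only) = √[1(1+2)] = √3 ≈ 1.73 Bohr magnetons.

1.73 Bohr magnetons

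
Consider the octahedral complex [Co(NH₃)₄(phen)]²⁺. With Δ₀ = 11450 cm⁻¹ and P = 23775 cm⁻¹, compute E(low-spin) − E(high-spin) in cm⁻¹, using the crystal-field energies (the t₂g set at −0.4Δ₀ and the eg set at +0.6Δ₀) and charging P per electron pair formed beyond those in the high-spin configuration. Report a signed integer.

12325

Ligand charges: 4×(+0) from NH₃ and 1×(+0) from phen sum to +0; with overall charge +2, Co is +2.
Co sits in group 9; removing 2 electrons leaves Co²⁺ with 9 − 2 = 7 d electrons.
In the high-spin limit (t₂g⁵ eg²) the orbital term is -0.8Δ₀ = -9160 cm⁻¹, with no excess pairing.
Low-spin t₂g⁶ eg¹ gives -1.8Δ₀ = -20610 cm⁻¹, but forming 1 extra pair costs 1P = 23775 cm⁻¹, so E(LS) = -20610 + 23775 = 3165 cm⁻¹.
Thus E(LS) − E(HS) = 12325 cm⁻¹.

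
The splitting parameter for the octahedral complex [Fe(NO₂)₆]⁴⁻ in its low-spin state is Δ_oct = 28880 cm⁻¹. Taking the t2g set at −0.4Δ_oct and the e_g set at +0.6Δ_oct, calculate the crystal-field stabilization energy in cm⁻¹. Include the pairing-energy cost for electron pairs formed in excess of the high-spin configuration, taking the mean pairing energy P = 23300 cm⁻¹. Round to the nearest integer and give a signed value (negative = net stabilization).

-22712

Each NO₂⁻ contributes -1; 6 × (-1) = -6. With overall charge -4, Fe is in the +2 oxidation state.
Fe is in group 8, so Fe²⁺ is d⁶ (8 − 2 = 6).
Electron filling gives t2g^6 e_g^0.
The orbital stabilization is -2.4Δ_oct = -2.4 × 28880 = -69312 cm⁻¹.
Pairing penalty: 3 pairs vs 1 in the high-spin reference → 2 extra × P = 46600 cm⁻¹.
Net CFSE = -69312 + 46600 = -22712 cm⁻¹.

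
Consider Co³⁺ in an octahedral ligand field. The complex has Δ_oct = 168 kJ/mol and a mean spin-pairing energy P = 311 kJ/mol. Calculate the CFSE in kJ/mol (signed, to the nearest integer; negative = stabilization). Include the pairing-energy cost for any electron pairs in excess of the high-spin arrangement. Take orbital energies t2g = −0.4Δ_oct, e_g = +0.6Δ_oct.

Co is in group 9, so Co³⁺ is d⁶ (9 − 3 = 6).
With Δ_oct < P the complex is high-spin.
That gives t2g^4 e_g^2.
Orbital CFSE = -0.4Δ_oct = -0.4 × 168 = -67 kJ/mol.
High-spin has no excess pairs, so no pairing correction applies.

-67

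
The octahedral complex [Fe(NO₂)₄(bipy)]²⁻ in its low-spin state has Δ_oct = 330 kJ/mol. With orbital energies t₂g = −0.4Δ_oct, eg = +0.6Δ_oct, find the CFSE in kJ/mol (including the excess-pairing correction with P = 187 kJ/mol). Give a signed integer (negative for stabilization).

-418

Ligand charges: 4×(-1) from NO₂⁻ and 1×(+0) from bipy sum to -4; with overall charge -2, Fe is +2.
Fe²⁺: group 8, so d-count = 8 − 2 = 6.
The d⁶ electrons fill as t₂g⁶ eg⁰.
The orbital stabilization is -2.4Δ_oct = -2.4 × 330 = -792 kJ/mol.
High-spin d⁶ would be t₂g⁴ eg² with 1 pair; low-spin has 3, so 2 excess pairs cost +2P = +374 kJ/mol.
Overall CFSE = -792 + 374 = -418 kJ/mol.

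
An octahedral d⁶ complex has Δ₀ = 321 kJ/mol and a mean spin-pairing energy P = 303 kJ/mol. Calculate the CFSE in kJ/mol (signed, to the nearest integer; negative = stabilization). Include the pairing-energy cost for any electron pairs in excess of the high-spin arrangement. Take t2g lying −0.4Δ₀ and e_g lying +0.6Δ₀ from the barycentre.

-164

With Δ₀ > P the complex is low-spin.
Configuration: t2g^6 e_g^0.
Orbital CFSE = -2.4Δ₀ = -2.4 × 321 = -770 kJ/mol.
Excess pairs vs high-spin: 3 − 1 = 2; pairing cost = +606 kJ/mol.
Net CFSE = -770 + 606 = -164 kJ/mol.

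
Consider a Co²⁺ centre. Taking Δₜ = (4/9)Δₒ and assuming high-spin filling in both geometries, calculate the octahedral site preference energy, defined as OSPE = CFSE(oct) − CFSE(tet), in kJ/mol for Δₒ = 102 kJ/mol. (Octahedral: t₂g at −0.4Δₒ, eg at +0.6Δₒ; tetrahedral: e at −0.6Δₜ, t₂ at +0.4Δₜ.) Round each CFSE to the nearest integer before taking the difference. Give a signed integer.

-28

Co is in group 9, so Co²⁺ is d⁷ (9 − 2 = 7).
Octahedral (high-spin): t2g^5 e_g^2, CFSE = 5(−0.4) + 2(+0.6) = -0.8Δₒ = -0.8 × 102 = -82 kJ/mol.
Tetrahedral e^4 t2^3 gives -1.2Δₜ = -1.2 × (4/9) × 102 = -54 kJ/mol.
OSPE = -82 − (-54) = -28 kJ/mol.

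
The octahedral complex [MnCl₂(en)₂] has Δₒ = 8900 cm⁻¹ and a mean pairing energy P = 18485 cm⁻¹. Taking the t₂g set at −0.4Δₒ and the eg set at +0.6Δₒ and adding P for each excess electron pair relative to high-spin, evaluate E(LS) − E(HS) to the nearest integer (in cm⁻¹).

Ligand charges: 2×(-1) from Cl⁻ and 2×(+0) from en sum to -2; with overall charge +0, Mn is +2.
Mn²⁺: group 7, so d-count = 7 − 2 = 5.
In the high-spin limit (t₂g³ eg²) the orbital term is 0.0Δₒ = 0 cm⁻¹, with no excess pairing.
Low-spin t₂g⁵ eg⁰ gives -2.0Δₒ = -17800 cm⁻¹, but forming 2 extra pairs costs 2P = 36970 cm⁻¹, so E(LS) = -17800 + 36970 = 19170 cm⁻¹.
The difference is 19170 − (0) = 19170 cm⁻¹, so high-spin lies lower.

19170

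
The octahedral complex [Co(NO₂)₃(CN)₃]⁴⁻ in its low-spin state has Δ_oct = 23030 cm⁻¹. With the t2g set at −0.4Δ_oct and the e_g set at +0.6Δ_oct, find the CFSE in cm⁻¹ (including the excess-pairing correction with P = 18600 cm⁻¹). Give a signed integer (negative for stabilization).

Ligand charges: 3×(-1) from NO₂⁻ and 3×(-1) from CN⁻ sum to -6; with overall charge -4, Co is +2.
Co is in group 9, so Co²⁺ is d⁷ (9 − 2 = 7).
Electron filling gives t2g^6 e_g^1.
Orbital CFSE = 6(-0.4) + 1(0.6) = -1.8Δ_oct = -1.8 × 23030 = -41454 cm⁻¹.
High-spin d⁷ would be t2g^5 e_g^2 with 2 pairs; low-spin has 3, so 1 excess pair costs +1P = +18600 cm⁻¹.
Combining: -41454 + 18600 = -22854 cm⁻¹.

-22854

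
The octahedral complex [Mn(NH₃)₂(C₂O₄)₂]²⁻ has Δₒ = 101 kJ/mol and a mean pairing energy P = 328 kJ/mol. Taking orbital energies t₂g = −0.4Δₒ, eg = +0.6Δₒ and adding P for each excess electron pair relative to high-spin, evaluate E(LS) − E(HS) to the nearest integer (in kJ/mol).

Ligand charges: 2×(+0) from NH₃ and 2×(-2) from C₂O₄²⁻ sum to -4; with overall charge -2, Mn is +2.
Mn is in group 7, so Mn²⁺ is d⁵ (7 − 2 = 5).
High-spin: t₂g³ eg², CFSE = 0.0Δₒ = 0 kJ/mol.
Low-spin: t₂g⁵ eg⁰, orbital CFSE = -2.0Δₒ = -202 kJ/mol; plus 2 excess pairs × P = +656 kJ/mol; total 454 kJ/mol.
The difference is 454 − (0) = 454 kJ/mol, so high-spin lies lower.

454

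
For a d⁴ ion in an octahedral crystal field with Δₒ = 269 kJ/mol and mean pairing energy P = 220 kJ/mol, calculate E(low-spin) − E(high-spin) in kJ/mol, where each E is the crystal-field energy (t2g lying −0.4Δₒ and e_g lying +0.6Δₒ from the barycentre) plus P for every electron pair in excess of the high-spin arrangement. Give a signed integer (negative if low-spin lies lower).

In the high-spin limit (t2g^3 e_g^1) the orbital term is -0.6Δₒ = -161 kJ/mol, with no excess pairing.
Low-spin t2g^4 e_g^0 gives -1.6Δₒ = -430 kJ/mol, but forming 1 extra pair costs 1P = 220 kJ/mol, so E(LS) = -430 + 220 = -210 kJ/mol.
Thus E(LS) − E(HS) = -49 kJ/mol.

-49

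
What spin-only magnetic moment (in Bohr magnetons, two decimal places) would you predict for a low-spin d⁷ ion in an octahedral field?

1.73 Bohr magnetons

Configuration: t₂g⁶ eg¹ → 1 unpaired electron.
μ(spin-only) = √[1(1+2)] = √3 ≈ 1.73 Bohr magnetons.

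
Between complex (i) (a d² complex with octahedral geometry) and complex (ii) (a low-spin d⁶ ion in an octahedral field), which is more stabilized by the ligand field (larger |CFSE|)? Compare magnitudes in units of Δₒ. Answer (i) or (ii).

(ii)

(i): For octahedral d² the high- and low-spin configurations coincide; t₂g² eg⁰, CFSE = -0.8Δₒ.
(ii): t₂g⁶ eg⁰, CFSE = -2.4Δₒ.
So (ii) has the larger |CFSE|.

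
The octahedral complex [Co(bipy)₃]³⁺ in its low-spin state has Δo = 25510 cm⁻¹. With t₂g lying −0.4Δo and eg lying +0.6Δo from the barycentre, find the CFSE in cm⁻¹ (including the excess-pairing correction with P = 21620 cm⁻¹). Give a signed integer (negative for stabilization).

-17984

bipy is neutral, so the +3 overall charge sits on Co: oxidation state +3.
Co sits in group 9; removing 3 electrons leaves Co³⁺ with 9 − 3 = 6 d electrons.
Electron filling gives t₂g⁶ eg⁰.
Orbital CFSE = 6(-0.4) + 0(0.6) = -2.4Δo = -2.4 × 25510 = -61224 cm⁻¹.
Pairing penalty: 3 pairs vs 1 in the high-spin reference → 2 extra × P = 43240 cm⁻¹.
Combining: -61224 + 43240 = -17984 cm⁻¹.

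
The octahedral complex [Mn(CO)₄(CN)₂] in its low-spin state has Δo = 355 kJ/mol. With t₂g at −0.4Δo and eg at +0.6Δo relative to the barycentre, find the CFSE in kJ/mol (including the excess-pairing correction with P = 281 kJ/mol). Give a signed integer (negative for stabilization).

-148

Ligand charges: 4×(+0) from CO and 2×(-1) from CN⁻ sum to -2; with overall charge +0, Mn is +2.
Mn is in group 7, so Mn²⁺ is d⁵ (7 − 2 = 5).
Electron filling gives t₂g⁵ eg⁰.
The orbital stabilization is -2.0Δo = -2.0 × 355 = -710 kJ/mol.
High-spin d⁵ would be t₂g³ eg² with 0 pairs; low-spin has 2, so 2 excess pairs cost +2P = +562 kJ/mol.
Net CFSE = -710 + 562 = -148 kJ/mol.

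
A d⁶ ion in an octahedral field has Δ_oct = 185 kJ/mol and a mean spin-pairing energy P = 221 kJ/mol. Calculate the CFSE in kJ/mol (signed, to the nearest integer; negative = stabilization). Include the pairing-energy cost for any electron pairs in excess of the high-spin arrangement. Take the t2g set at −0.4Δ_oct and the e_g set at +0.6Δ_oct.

-74

With Δ_oct < P the complex is high-spin.
Filling d⁶ accordingly: t2g^4 e_g^2.
Orbital CFSE = -0.4Δ_oct = -0.4 × 185 = -74 kJ/mol.
High-spin has no excess pairs, so no pairing correction applies.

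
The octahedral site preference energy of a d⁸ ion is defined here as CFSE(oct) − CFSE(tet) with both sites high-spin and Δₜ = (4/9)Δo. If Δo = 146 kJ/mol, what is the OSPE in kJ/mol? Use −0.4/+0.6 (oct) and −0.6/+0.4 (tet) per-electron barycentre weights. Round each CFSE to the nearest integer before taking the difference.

Octahedral (high-spin): t2g^6 e_g^2, CFSE = 6(−0.4) + 2(+0.6) = -1.2Δo = -1.2 × 146 = -175 kJ/mol.
Tetrahedral e^4 t2^4 gives -0.8Δₜ = -0.8 × (4/9) × 146 = -52 kJ/mol.
OSPE = CFSE(oct) − CFSE(tet) = -175 − (-52) = -123 kJ/mol.

-123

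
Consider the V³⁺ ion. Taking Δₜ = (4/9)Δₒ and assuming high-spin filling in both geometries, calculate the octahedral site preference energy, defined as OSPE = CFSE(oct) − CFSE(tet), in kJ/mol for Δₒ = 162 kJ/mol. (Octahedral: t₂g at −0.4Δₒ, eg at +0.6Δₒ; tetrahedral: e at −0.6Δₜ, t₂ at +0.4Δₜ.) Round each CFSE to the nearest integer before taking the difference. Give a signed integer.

-44

V is in group 5, so V³⁺ is d² (5 − 3 = 2).
In an octahedral site d² (HS) is t2g^2 e_g^0, giving CFSE(oct) = -0.8Δₒ = -130 kJ/mol.
In a tetrahedral site the filling is e^2 t2^0: CFSE(tet) = -1.2Δₜ = -1.2 × (4/9)(162) = -86 kJ/mol.
OSPE = CFSE(oct) − CFSE(tet) = -130 − (-86) = -44 kJ/mol.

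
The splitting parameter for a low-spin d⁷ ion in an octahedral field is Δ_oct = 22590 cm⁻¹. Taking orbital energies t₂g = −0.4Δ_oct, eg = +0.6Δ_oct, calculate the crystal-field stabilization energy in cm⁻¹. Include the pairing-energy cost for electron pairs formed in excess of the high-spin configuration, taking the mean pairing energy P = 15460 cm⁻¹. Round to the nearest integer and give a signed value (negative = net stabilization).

-25202

The d⁷ electrons fill as t₂g⁶ eg¹.
The orbital stabilization is -1.8Δ_oct = -1.8 × 22590 = -40662 cm⁻¹.
Pairing penalty: 3 pairs vs 2 in the high-spin reference → 1 extra × P = 15460 cm⁻¹.
Overall CFSE = -40662 + 15460 = -25202 cm⁻¹.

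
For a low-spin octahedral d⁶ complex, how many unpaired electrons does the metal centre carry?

Configuration: t₂g⁶ eg⁰, giving 0 unpaired electrons.

0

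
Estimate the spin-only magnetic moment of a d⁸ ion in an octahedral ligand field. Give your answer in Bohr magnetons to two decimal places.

2.83 Bohr magnetons

Configuration: t₂g⁶ eg² → 2 unpaired electrons.
μ(spin-only) = √[2(2+2)] = √8 ≈ 2.83 Bohr magnetons.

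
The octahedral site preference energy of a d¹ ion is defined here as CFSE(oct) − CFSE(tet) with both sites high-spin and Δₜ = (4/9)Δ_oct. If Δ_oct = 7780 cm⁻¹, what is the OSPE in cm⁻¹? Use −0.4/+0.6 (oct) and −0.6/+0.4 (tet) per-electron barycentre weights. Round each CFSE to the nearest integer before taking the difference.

-1037

In an octahedral site d¹ (HS) is t₂g¹ eg⁰, giving CFSE(oct) = -0.4Δ_oct = -3112 cm⁻¹.
Tetrahedral e¹ t₂⁰ gives -0.6Δₜ = -0.6 × (4/9) × 7780 = -2075 cm⁻¹.
OSPE = CFSE(oct) − CFSE(tet) = -3112 − (-2075) = -1037 cm⁻¹.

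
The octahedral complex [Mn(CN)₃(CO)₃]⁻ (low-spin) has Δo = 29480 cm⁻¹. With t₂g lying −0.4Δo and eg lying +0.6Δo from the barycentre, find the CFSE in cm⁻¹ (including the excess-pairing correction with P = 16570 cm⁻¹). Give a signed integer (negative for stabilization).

-25820

Ligand charges: 3×(-1) from CN⁻ and 3×(+0) from CO sum to -3; with overall charge -1, Mn is +2.
Group 7 minus oxidation state +2 gives a d⁵ configuration for Mn²⁺.
Configuration: t₂g⁵ eg⁰.
Orbital CFSE = 5(-0.4) + 0(0.6) = -2.0Δo = -2.0 × 29480 = -58960 cm⁻¹.
High-spin d⁵ would be t₂g³ eg² with 0 pairs; low-spin has 2, so 2 excess pairs cost +2P = +33140 cm⁻¹.
Combining: -58960 + 33140 = -25820 cm⁻¹.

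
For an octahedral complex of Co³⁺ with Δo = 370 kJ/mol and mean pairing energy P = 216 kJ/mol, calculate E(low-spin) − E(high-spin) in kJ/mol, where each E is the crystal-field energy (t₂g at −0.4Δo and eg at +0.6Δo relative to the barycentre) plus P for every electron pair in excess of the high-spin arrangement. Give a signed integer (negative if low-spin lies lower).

-308

Group 9 minus oxidation state +3 gives a d⁶ configuration for Co³⁺.
In the high-spin limit (t₂g⁴ eg²) the orbital term is -0.4Δo = -148 kJ/mol, with no excess pairing.
For low-spin the configuration is t₂g⁶ eg⁰: orbital energy -2.4 × 370 = -888 kJ/mol, and 2 additional pairs relative to high-spin add 432 kJ/mol, giving -456 kJ/mol.
Thus E(LS) − E(HS) = -308 kJ/mol.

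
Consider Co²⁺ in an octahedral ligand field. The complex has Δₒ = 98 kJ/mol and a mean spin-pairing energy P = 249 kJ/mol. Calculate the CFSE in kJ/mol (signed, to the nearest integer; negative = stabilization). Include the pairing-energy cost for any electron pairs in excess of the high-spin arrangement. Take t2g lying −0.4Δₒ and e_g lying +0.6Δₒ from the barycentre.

Group 9 minus oxidation state +2 gives a d⁷ configuration for Co²⁺.
Δₒ < P, so pairing is avoided: the ground state is high-spin.
Configuration: t2g^5 e_g^2.
Orbital CFSE = -0.8Δₒ = -0.8 × 98 = -78 kJ/mol.
High-spin has no excess pairs, so no pairing correction applies.

-78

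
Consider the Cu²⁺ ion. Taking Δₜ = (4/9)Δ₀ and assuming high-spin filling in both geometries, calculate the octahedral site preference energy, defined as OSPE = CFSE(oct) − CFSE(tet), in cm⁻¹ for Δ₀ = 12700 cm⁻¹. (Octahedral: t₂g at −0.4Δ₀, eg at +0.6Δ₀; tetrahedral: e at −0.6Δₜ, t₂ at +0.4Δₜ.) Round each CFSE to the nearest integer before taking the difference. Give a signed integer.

Cu sits in group 11; removing 2 electrons leaves Cu²⁺ with 11 − 2 = 9 d electrons.
In an octahedral site d⁹ (HS) is t₂g⁶ eg³, giving CFSE(oct) = -0.6Δ₀ = -7620 cm⁻¹.
Tetrahedral: e⁴ t₂⁵, CFSE = 4(−0.6) + 5(+0.4) = -0.4Δₜ = -0.4 × (4/9) × 12700 = -2258 cm⁻¹.
OSPE = CFSE(oct) − CFSE(tet) = -7620 − (-2258) = -5362 cm⁻¹.

-5362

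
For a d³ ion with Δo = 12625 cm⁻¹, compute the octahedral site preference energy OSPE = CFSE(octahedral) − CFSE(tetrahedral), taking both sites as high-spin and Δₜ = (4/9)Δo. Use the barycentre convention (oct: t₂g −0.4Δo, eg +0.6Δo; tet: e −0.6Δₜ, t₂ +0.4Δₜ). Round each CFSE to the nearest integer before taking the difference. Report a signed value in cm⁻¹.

Octahedral high-spin t2g^3 e_g^0: CFSE = -1.2 × 12625 = -15150 cm⁻¹.
Tetrahedral e^2 t2^1 gives -0.8Δₜ = -0.8 × (4/9) × 12625 = -4489 cm⁻¹.
Subtracting, OSPE = -15150 − (-4489) = -10661 cm⁻¹.

-10661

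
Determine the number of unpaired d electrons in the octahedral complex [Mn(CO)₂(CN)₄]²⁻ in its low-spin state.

Ligand charges: 2×(+0) from CO and 4×(-1) from CN⁻ sum to -4; with overall charge -2, Mn is +2.
Mn is in group 7, so Mn²⁺ is d⁵ (7 − 2 = 5).
Configuration: t₂g⁵ eg⁰, giving 1 unpaired electron.

1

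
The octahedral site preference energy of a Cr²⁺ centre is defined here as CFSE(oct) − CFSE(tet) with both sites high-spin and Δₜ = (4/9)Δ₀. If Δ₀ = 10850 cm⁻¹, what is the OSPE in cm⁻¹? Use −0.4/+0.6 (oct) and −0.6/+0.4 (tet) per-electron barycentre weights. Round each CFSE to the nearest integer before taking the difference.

-4581

Cr sits in group 6; removing 2 electrons leaves Cr²⁺ with 6 − 2 = 4 d electrons.
Octahedral high-spin t₂g³ eg¹: CFSE = -0.6 × 10850 = -6510 cm⁻¹.
Tetrahedral: e² t₂², CFSE = 2(−0.6) + 2(+0.4) = -0.4Δₜ = -0.4 × (4/9) × 10850 = -1929 cm⁻¹.
Subtracting, OSPE = -6510 − (-1929) = -4581 cm⁻¹.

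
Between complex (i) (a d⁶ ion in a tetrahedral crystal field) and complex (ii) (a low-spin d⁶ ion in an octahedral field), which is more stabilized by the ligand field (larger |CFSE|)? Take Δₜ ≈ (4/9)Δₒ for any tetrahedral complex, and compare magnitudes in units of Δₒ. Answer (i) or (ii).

(i): With tetrahedral geometry the complex is necessarily high-spin; e³ t₂³, CFSE = -0.6Δₜ ≈ -0.27Δₒ.
(ii): t₂g⁶ eg⁰, CFSE = -2.4Δₒ.
So (ii) has the larger |CFSE|.

(ii)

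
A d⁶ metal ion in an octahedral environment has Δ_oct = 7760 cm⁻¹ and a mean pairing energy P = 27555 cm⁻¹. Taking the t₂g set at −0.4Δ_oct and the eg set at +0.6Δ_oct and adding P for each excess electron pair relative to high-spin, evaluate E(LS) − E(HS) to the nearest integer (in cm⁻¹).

In the high-spin limit (t₂g⁴ eg²) the orbital term is -0.4Δ_oct = -3104 cm⁻¹, with no excess pairing.
Low-spin: t₂g⁶ eg⁰, orbital CFSE = -2.4Δ_oct = -18624 cm⁻¹; plus 2 excess pairs × P = +55110 cm⁻¹; total 36486 cm⁻¹.
The difference is 36486 − (-3104) = 39590 cm⁻¹, so high-spin lies lower.

39590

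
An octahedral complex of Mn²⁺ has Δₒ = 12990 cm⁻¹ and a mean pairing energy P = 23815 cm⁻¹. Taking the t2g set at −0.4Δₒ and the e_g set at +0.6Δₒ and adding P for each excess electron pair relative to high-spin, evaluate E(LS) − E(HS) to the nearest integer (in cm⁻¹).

Mn is in group 7, so Mn²⁺ is d⁵ (7 − 2 = 5).
High-spin: t2g^3 e_g^2, CFSE = 0.0Δₒ = 0 cm⁻¹.
Low-spin t2g^5 e_g^0 gives -2.0Δₒ = -25980 cm⁻¹, but forming 2 extra pairs costs 2P = 47630 cm⁻¹, so E(LS) = -25980 + 47630 = 21650 cm⁻¹.
E(LS) − E(HS) = 21650 − (0) = 21650 cm⁻¹.

21650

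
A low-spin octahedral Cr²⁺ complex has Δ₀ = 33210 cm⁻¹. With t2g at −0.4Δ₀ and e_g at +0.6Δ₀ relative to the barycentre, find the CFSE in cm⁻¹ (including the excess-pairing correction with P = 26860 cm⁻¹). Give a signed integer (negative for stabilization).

-26276

Cr²⁺: group 6, so d-count = 6 − 2 = 4.
Electron filling gives t2g^4 e_g^0.
CFSE(orbital) = 4×(-0.4Δ₀) + 0×(0.6Δ₀) = -1.6Δ₀; with Δ₀ = 33210 cm⁻¹ that is -53136 cm⁻¹.
Pairing penalty: 1 pair vs 0 in the high-spin reference → 1 extra × P = 26860 cm⁻¹.
Combining: -53136 + 26860 = -26276 cm⁻¹.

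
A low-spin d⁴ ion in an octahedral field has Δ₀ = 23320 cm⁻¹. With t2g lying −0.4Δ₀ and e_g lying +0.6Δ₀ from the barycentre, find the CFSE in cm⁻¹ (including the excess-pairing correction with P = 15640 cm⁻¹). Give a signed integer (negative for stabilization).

-21672

Electron filling gives t2g^4 e_g^0.
Orbital CFSE = 4(-0.4) + 0(0.6) = -1.6Δ₀ = -1.6 × 23320 = -37312 cm⁻¹.
Pairing penalty: 1 pair vs 0 in the high-spin reference → 1 extra × P = 15640 cm⁻¹.
Combining: -37312 + 15640 = -21672 cm⁻¹.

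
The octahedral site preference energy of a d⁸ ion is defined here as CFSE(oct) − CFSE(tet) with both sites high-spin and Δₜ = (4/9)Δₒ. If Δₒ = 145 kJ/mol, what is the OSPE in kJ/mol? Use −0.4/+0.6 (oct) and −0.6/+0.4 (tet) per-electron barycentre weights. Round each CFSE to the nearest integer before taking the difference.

In an octahedral site d⁸ (HS) is t₂g⁶ eg², giving CFSE(oct) = -1.2Δₒ = -174 kJ/mol.
Tetrahedral e⁴ t₂⁴ gives -0.8Δₜ = -0.8 × (4/9) × 145 = -52 kJ/mol.
Subtracting, OSPE = -174 − (-52) = -122 kJ/mol.

-122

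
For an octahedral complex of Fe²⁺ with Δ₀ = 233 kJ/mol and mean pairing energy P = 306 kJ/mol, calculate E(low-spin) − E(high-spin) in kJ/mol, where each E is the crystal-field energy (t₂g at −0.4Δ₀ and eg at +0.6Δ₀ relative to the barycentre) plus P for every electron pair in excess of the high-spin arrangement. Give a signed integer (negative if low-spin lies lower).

146

Fe is in group 8, so Fe²⁺ is d⁶ (8 − 2 = 6).
High-spin d⁶ fills as t₂g⁴ eg² with CFSE 4(−0.4) + 2(+0.6) = -0.4Δ₀ = -93 kJ/mol.
Low-spin: t₂g⁶ eg⁰, orbital CFSE = -2.4Δ₀ = -559 kJ/mol; plus 2 excess pairs × P = +612 kJ/mol; total 53 kJ/mol.
Thus E(LS) − E(HS) = 146 kJ/mol.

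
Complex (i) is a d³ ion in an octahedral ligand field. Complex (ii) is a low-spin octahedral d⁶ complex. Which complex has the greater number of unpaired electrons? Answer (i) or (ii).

(i): t2g^3 e_g^0 → 3 unpaired.
(ii): t₂g⁶ eg⁰ → 0 unpaired.
So (i) has more unpaired electrons.

(i)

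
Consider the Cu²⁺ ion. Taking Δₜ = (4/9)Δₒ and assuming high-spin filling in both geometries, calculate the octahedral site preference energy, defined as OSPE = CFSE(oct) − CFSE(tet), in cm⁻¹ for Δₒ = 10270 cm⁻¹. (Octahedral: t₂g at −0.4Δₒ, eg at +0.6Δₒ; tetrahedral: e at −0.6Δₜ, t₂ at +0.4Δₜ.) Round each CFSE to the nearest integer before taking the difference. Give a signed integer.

Cu sits in group 11; removing 2 electrons leaves Cu²⁺ with 11 − 2 = 9 d electrons.
In an octahedral site d⁹ (HS) is t2g^6 e_g^3, giving CFSE(oct) = -0.6Δₒ = -6162 cm⁻¹.
In a tetrahedral site the filling is e^4 t2^5: CFSE(tet) = -0.4Δₜ = -0.4 × (4/9)(10270) = -1826 cm⁻¹.
OSPE = -6162 − (-1826) = -4336 cm⁻¹.

-4336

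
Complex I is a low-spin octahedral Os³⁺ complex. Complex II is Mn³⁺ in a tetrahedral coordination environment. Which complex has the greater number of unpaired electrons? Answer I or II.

II

I: Os³⁺: group 8, so d-count = 8 − 3 = 5; t2g^5 e_g^0 → 1 unpaired.
II: Mn is in group 7, so Mn³⁺ is d⁴ (7 − 3 = 4); Tetrahedral splitting is small, so the complex is high-spin; e² t₂² → 4 unpaired.
So II has more unpaired electrons.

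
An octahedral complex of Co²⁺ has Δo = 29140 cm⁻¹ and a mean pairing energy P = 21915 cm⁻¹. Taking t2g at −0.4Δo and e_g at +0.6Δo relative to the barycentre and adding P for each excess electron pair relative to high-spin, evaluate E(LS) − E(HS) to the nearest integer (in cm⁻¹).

-7225

Group 9 minus oxidation state +2 gives a d⁷ configuration for Co²⁺.
High-spin: t2g^5 e_g^2, CFSE = -0.8Δo = -23312 cm⁻¹.
For low-spin the configuration is t2g^6 e_g^1: orbital energy -1.8 × 29140 = -52452 cm⁻¹, and 1 additional pair relative to high-spin adds 21915 cm⁻¹, giving -30537 cm⁻¹.
Thus E(LS) − E(HS) = -7225 cm⁻¹.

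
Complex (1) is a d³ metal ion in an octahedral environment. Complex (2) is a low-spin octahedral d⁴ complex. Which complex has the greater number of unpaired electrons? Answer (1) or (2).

(1)

(1): t2g^3 e_g^0 → 3 unpaired.
(2): t2g^4 e_g^0 → 2 unpaired.
So (1) has more unpaired electrons.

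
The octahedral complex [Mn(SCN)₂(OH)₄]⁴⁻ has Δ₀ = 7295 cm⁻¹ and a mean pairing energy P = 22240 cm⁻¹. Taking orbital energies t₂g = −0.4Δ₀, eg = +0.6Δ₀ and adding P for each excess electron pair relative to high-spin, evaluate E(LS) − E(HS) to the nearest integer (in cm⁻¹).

Ligand charges: 2×(-1) from SCN⁻ and 4×(-1) from OH⁻ sum to -6; with overall charge -4, Mn is +2.
Mn is in group 7, so Mn²⁺ is d⁵ (7 − 2 = 5).
High-spin d⁵ fills as t₂g³ eg² with CFSE 3(−0.4) + 2(+0.6) = 0.0Δ₀ = 0 cm⁻¹.
Low-spin: t₂g⁵ eg⁰, orbital CFSE = -2.0Δ₀ = -14590 cm⁻¹; plus 2 excess pairs × P = +44480 cm⁻¹; total 29890 cm⁻¹.
Thus E(LS) − E(HS) = 29890 cm⁻¹.

29890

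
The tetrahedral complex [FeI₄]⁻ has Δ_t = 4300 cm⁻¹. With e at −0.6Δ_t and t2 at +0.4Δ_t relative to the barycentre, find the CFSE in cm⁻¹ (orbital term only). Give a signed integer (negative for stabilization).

0

Each I⁻ contributes -1; 4 × (-1) = -4. With overall charge -1, Fe is in the +3 oxidation state.
Fe³⁺: group 8, so d-count = 8 − 3 = 5.
Tetrahedral splitting is small, so the complex is high-spin.
The d⁵ electrons fill as e^2 t2^3.
CFSE(orbital) = 2×(-0.6Δ_t) + 3×(0.4Δ_t) = 0.0Δ_t; with Δ_t = 4300 cm⁻¹ that is 0 cm⁻¹.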